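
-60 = -60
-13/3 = -4.33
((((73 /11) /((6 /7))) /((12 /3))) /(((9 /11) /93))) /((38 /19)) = 15841 /144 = 110.01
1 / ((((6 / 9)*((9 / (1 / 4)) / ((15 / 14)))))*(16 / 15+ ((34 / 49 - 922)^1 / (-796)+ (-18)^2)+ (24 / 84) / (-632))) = 8253525 / 60311886244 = 0.00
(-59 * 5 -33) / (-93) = 328 / 93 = 3.53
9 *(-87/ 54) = -29/ 2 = -14.50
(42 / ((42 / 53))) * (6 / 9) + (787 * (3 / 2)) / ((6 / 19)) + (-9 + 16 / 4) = 3768.58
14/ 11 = 1.27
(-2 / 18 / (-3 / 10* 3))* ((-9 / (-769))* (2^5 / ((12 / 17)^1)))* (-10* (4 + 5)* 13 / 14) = -88400 / 16149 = -5.47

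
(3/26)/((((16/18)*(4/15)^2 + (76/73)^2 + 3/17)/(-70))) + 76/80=-325273062887/63130178540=-5.15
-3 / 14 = -0.21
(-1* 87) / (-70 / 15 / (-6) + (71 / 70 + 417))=-54810 / 263839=-0.21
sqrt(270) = 16.43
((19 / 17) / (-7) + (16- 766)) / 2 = -89269 / 238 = -375.08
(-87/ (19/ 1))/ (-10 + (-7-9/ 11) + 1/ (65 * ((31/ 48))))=1928355/ 7493828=0.26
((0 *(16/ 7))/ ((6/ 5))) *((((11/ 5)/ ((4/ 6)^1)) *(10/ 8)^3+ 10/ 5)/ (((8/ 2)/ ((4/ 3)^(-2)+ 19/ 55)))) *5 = 0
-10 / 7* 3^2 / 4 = -45 / 14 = -3.21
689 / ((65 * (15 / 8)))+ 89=7099 / 75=94.65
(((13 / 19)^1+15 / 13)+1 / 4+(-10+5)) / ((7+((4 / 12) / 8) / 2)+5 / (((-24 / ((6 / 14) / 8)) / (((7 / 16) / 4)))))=-8838144 / 21305479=-0.41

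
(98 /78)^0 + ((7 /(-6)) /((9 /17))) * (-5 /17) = 89 /54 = 1.65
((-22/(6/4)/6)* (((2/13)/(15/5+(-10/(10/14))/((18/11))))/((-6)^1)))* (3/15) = -11/4875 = -0.00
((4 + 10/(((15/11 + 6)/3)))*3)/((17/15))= 1090/51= 21.37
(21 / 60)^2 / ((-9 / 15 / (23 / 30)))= -1127 / 7200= -0.16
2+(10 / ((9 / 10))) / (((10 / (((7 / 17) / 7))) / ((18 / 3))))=122 / 51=2.39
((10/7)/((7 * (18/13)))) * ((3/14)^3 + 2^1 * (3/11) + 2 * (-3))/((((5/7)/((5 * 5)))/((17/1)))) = -302665025/633864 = -477.49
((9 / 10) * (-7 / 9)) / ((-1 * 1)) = 7 / 10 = 0.70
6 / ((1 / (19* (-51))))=-5814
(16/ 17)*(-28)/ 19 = -448/ 323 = -1.39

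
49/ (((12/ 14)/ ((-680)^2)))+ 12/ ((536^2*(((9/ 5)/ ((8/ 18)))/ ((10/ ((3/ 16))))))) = 9611591825000/ 363609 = 26433866.67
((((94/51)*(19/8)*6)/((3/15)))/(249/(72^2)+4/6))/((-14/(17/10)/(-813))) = 8253576/455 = 18139.73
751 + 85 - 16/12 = 2504/3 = 834.67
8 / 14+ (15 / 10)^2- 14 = -313 / 28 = -11.18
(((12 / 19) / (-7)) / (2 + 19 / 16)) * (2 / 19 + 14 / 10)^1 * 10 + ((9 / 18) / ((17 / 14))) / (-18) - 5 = -4213471 / 773262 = -5.45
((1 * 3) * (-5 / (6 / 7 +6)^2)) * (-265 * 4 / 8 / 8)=64925 / 12288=5.28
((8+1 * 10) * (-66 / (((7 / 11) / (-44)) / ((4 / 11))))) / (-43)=-209088 / 301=-694.64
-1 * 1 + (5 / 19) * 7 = 16 / 19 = 0.84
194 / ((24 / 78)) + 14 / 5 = 6333 / 10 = 633.30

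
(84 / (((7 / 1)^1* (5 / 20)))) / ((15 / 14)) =224 / 5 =44.80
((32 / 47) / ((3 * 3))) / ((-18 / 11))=-176 / 3807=-0.05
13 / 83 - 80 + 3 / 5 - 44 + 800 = 280854 / 415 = 676.76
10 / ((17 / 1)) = 10 / 17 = 0.59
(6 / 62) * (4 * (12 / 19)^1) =144 / 589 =0.24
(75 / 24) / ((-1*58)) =-25 / 464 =-0.05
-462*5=-2310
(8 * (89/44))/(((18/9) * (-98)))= -89/1078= -0.08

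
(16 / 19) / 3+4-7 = -155 / 57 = -2.72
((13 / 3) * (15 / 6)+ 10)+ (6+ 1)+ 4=191 / 6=31.83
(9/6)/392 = 3/784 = 0.00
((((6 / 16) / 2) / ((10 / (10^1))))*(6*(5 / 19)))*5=225 / 152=1.48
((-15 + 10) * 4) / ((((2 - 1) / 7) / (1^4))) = -140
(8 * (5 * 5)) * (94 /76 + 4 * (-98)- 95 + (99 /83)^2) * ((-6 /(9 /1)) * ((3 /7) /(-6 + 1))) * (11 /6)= -9298051620 /916237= -10148.09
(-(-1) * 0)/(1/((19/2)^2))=0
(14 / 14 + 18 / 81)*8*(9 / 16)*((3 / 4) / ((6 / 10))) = 55 / 8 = 6.88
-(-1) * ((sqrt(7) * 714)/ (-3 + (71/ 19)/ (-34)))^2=4341755664/ 11767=368977.28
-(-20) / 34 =10 / 17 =0.59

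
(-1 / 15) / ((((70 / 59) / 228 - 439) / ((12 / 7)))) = 26904 / 103343765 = 0.00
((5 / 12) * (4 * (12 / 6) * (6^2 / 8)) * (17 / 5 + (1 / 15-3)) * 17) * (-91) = -10829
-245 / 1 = -245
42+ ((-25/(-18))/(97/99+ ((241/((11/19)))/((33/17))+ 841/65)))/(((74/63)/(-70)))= 7115140641/170882798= 41.64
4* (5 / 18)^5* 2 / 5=625 / 236196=0.00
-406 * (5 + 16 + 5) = -10556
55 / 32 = 1.72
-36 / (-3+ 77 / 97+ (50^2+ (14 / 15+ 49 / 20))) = -209520 / 14556851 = -0.01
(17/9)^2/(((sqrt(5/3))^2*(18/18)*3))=289/405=0.71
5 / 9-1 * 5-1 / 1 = -49 / 9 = -5.44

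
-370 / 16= -185 / 8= -23.12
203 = 203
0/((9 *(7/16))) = 0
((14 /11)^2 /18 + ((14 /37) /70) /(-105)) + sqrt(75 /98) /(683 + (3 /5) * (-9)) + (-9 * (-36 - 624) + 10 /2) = 25 * sqrt(6) /47432 + 41920464062 /7051275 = 5945.09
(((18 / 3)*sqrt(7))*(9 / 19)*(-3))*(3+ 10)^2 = -27378*sqrt(7) / 19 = -3812.39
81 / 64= 1.27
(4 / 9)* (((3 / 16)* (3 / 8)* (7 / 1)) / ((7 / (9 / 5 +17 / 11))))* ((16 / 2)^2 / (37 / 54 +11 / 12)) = 39744 / 9515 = 4.18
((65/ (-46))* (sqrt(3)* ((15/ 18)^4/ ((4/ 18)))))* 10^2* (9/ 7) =-1015625* sqrt(3)/ 2576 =-682.89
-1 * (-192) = 192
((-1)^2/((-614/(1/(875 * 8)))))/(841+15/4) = -1/3630735500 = -0.00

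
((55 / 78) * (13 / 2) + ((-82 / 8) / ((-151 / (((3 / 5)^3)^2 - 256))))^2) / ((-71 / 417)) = -11381772443609230357 / 6323714843750000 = -1799.86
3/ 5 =0.60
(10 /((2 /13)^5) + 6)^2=13464135729.38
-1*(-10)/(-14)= -5/7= -0.71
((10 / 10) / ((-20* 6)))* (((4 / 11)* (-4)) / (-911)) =-2 / 150315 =-0.00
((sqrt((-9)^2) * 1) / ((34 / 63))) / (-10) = -1.67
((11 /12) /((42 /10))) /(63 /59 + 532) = 3245 /7925652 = 0.00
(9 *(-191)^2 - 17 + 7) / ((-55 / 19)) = -6238061 / 55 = -113419.29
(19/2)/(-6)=-1.58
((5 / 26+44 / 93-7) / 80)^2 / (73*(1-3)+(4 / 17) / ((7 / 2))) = -27918648191 / 649818937497600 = -0.00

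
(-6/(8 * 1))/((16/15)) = -45/64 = -0.70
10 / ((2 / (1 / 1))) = 5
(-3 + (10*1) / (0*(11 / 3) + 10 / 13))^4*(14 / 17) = 140000 / 17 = 8235.29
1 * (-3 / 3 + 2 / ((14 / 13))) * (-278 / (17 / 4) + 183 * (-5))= -14286 / 17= -840.35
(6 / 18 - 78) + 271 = 580 / 3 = 193.33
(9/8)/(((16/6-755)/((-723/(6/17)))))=110619/36112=3.06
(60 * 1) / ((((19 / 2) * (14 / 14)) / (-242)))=-29040 / 19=-1528.42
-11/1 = -11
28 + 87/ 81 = 785/ 27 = 29.07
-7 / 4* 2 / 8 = -7 / 16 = -0.44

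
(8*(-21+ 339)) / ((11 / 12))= 30528 / 11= 2775.27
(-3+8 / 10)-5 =-36 / 5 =-7.20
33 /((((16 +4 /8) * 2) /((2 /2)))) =1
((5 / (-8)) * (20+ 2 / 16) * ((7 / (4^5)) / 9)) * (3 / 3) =-5635 / 589824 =-0.01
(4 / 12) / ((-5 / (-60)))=4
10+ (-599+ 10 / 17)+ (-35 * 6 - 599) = -1397.41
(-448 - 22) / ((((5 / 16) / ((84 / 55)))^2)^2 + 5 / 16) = -306707876020224 / 205071937181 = -1495.61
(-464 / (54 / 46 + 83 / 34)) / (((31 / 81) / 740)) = -21749109120 / 87637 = -248172.68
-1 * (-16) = 16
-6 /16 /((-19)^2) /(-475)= 3 /1371800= 0.00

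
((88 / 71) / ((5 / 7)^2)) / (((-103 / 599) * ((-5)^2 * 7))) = -368984 / 4570625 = -0.08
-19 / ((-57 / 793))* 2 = 1586 / 3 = 528.67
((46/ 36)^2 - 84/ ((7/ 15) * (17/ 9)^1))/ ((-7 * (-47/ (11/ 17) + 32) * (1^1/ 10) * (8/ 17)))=-28373785/ 4055184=-7.00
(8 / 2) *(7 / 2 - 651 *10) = -26026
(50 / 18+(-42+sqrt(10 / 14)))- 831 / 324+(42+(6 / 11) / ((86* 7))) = 76477 / 357588+sqrt(35) / 7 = 1.06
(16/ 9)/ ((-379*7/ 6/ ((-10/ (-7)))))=-0.01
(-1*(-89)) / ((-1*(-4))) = 89 / 4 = 22.25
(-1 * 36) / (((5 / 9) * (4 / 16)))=-259.20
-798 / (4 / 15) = -5985 / 2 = -2992.50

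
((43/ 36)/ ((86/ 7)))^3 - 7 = -2612393/ 373248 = -7.00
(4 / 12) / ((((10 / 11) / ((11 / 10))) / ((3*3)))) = 363 / 100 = 3.63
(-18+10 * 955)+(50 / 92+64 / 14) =3070951 / 322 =9537.11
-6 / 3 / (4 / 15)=-15 / 2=-7.50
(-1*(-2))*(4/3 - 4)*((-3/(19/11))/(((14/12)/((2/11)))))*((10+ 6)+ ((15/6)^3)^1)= 6072/133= 45.65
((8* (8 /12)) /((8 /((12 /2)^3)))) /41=144 /41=3.51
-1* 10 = -10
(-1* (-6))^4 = 1296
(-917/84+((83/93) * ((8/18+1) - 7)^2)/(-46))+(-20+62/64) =-30.55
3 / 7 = 0.43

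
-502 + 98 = -404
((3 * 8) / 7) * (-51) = -1224 / 7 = -174.86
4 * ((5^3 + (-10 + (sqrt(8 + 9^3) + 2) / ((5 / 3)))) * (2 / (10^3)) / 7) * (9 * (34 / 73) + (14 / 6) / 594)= 545803 * sqrt(737) / 189708750 + 45301649 / 81303750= 0.64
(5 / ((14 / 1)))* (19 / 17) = 95 / 238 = 0.40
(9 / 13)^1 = 9 / 13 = 0.69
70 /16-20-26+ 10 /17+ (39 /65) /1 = -27497 /680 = -40.44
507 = 507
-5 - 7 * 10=-75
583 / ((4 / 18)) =5247 / 2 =2623.50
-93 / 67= -1.39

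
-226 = -226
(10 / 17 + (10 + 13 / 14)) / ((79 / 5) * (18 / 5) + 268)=68525 / 1933036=0.04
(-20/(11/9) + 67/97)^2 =279658729/1138489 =245.64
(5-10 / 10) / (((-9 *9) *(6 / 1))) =-2 / 243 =-0.01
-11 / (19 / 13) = -143 / 19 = -7.53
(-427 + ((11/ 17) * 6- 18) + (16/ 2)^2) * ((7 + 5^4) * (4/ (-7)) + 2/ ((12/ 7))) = 32309303/ 238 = 135753.37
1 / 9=0.11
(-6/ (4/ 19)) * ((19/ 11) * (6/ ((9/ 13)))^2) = -122018/ 33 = -3697.52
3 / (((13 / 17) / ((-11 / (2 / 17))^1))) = -9537 / 26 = -366.81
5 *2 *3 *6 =180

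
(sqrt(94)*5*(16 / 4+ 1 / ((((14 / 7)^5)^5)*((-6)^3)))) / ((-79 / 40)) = -724775731175*sqrt(94) / 71571603456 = -98.18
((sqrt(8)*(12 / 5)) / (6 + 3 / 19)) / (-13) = -152*sqrt(2) / 2535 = -0.08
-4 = -4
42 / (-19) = -2.21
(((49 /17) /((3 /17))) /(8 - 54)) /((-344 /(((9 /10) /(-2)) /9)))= -49 /949440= -0.00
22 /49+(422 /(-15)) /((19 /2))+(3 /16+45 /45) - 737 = -164971321 /223440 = -738.32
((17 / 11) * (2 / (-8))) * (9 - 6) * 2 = -51 / 22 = -2.32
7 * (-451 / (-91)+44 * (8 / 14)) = 2739 / 13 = 210.69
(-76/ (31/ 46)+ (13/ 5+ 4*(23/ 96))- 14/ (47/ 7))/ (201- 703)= 19459861/ 87769680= 0.22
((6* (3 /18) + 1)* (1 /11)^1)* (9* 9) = 162 /11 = 14.73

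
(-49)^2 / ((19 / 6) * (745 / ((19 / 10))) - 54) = 1029 / 509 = 2.02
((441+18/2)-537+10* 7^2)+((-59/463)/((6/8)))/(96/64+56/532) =402.89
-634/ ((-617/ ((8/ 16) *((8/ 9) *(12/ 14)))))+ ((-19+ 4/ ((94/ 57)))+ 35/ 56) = -75796057/ 4871832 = -15.56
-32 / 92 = -8 / 23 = -0.35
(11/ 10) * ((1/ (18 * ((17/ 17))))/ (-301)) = -11/ 54180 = -0.00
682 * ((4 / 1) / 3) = 2728 / 3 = 909.33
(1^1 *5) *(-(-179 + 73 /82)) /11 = 73025 /902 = 80.96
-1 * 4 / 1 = -4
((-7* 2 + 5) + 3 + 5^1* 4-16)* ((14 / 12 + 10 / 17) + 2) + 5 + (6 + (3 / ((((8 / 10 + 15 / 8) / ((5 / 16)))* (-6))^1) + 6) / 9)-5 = -55637 / 65484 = -0.85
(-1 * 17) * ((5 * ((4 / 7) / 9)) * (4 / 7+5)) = -30.07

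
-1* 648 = -648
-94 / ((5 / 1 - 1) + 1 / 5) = -470 / 21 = -22.38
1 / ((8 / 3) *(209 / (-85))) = -255 / 1672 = -0.15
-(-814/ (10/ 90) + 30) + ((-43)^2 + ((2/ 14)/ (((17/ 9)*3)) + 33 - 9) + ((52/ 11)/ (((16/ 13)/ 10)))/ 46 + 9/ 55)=5521638147/ 602140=9170.02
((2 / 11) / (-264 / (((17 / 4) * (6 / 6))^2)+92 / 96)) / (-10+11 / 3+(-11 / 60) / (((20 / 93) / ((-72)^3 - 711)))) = -16646400 / 398626928690683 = -0.00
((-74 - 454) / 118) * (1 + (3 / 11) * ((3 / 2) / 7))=-4.74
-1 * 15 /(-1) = 15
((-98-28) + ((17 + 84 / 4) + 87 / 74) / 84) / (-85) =45901 / 31080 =1.48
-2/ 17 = -0.12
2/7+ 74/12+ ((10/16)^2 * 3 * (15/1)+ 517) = 727145/1344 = 541.03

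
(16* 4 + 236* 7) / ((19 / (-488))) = -837408 / 19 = -44074.11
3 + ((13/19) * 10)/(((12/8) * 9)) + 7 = 5390/513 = 10.51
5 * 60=300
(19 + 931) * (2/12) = 475/3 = 158.33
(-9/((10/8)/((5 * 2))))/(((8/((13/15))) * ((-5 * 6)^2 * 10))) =-13/15000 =-0.00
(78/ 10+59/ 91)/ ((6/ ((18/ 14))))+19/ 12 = 129707/ 38220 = 3.39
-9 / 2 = -4.50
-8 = -8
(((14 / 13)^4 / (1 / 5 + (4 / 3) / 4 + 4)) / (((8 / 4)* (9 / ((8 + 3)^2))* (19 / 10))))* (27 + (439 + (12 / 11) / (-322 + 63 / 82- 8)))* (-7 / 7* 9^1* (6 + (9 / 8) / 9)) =-2238628139696025 / 83017601797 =-26965.70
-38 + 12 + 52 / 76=-481 / 19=-25.32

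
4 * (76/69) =304/69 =4.41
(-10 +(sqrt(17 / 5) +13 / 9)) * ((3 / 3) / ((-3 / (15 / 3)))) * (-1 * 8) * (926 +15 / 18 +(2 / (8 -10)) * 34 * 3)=-7621460 / 81 +19796 * sqrt(85) / 9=-73813.20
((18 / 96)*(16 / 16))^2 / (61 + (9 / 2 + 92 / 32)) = 9 / 17504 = 0.00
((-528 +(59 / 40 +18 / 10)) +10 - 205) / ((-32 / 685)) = 3944093 / 256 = 15406.61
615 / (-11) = -615 / 11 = -55.91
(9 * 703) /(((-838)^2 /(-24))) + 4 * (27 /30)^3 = 118493469 /43890250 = 2.70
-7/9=-0.78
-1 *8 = -8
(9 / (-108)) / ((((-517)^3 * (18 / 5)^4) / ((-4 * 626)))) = -195625 / 21759700264632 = -0.00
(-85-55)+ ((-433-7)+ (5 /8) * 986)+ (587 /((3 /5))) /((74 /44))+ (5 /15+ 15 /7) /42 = 40336973 /65268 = 618.02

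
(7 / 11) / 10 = 7 / 110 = 0.06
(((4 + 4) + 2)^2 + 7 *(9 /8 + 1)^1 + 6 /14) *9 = 58113 /56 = 1037.73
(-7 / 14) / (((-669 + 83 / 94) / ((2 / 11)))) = 0.00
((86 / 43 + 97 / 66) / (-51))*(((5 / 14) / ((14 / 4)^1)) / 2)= -1145 / 329868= -0.00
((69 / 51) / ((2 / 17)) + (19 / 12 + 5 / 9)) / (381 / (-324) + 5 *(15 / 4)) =1473 / 1898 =0.78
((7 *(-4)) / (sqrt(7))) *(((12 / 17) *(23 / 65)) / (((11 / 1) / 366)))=-404064 *sqrt(7) / 12155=-87.95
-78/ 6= -13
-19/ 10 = -1.90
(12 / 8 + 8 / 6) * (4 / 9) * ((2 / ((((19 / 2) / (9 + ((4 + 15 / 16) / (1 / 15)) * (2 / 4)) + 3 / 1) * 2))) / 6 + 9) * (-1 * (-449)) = 652659665 / 127521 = 5118.06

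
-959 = -959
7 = 7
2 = 2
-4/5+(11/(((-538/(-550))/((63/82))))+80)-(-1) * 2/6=88.17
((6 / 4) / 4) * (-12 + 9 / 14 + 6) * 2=-225 / 56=-4.02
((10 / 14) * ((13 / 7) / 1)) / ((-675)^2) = 13 / 4465125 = 0.00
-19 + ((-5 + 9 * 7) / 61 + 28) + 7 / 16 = 10139 / 976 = 10.39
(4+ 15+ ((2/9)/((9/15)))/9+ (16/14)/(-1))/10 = 6089/3402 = 1.79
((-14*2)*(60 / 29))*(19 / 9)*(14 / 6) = -74480 / 261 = -285.36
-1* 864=-864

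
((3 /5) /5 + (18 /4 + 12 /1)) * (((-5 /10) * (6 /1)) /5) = -2493 /250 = -9.97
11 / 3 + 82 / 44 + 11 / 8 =1823 / 264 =6.91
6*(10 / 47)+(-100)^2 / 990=52940 / 4653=11.38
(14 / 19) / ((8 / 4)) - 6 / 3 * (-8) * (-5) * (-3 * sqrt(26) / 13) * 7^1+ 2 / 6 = 40 / 57+ 1680 * sqrt(26) / 13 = 659.65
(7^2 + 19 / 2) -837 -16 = -1589 / 2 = -794.50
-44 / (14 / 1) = -22 / 7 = -3.14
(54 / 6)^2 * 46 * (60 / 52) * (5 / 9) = 31050 / 13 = 2388.46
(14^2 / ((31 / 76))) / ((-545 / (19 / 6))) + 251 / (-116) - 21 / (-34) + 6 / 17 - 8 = -1197930029 / 99950820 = -11.99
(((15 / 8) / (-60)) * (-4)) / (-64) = -1 / 512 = -0.00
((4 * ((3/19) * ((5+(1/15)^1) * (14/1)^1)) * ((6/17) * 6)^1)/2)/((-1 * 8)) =-504/85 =-5.93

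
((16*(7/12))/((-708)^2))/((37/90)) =35/772782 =0.00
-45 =-45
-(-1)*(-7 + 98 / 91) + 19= 13.08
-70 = -70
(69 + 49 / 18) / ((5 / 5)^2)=1291 / 18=71.72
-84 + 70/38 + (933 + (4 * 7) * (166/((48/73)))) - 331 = 865109/114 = 7588.68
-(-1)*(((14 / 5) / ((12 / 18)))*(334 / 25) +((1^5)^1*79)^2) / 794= 787139 / 99250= 7.93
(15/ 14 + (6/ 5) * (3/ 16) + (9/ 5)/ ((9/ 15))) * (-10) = -1203/ 28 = -42.96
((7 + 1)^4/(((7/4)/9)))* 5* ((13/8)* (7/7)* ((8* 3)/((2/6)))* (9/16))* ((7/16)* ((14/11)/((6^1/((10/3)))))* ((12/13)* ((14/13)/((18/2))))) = 33868800/143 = 236844.76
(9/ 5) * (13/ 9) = 13/ 5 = 2.60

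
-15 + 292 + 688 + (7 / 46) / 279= 12384817 / 12834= 965.00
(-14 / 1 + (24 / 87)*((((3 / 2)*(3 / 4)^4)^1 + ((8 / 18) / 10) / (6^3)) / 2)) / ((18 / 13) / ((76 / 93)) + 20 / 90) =-15522899509 / 2135021760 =-7.27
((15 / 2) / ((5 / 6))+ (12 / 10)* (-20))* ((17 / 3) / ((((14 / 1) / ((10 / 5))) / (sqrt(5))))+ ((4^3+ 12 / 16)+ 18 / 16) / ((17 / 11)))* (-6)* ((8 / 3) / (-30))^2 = 544* sqrt(5) / 945+ 1364 / 45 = 31.60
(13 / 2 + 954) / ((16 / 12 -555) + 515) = -5763 / 232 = -24.84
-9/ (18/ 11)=-11/ 2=-5.50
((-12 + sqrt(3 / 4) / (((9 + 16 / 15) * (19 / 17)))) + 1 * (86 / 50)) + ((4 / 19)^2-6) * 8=-522777 / 9025 + 255 * sqrt(3) / 5738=-57.85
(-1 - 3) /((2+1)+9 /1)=-1 /3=-0.33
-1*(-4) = 4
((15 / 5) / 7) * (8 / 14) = 12 / 49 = 0.24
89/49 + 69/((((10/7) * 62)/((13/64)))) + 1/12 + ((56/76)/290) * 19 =2.11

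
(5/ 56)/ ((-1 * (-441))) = 5/ 24696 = 0.00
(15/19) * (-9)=-135/19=-7.11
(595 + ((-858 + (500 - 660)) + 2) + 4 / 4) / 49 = -60 / 7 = -8.57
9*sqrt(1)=9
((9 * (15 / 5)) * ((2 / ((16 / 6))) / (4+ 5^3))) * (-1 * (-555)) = 14985 / 172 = 87.12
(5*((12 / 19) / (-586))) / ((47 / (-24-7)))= 930 / 261649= 0.00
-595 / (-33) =595 / 33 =18.03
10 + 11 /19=201 /19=10.58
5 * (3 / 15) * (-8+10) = 2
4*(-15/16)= -15/4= -3.75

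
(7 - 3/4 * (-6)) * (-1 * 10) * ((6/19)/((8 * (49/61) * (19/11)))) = -231495/70756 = -3.27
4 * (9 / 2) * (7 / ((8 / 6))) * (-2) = -189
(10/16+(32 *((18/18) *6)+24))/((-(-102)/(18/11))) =5199/1496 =3.48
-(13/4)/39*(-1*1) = 1/12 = 0.08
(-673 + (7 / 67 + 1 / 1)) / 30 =-45017 / 2010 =-22.40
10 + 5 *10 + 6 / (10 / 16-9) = 3972 / 67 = 59.28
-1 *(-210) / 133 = 30 / 19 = 1.58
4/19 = 0.21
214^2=45796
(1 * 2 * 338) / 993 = 676 / 993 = 0.68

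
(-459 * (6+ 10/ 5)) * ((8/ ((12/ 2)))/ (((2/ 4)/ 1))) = -9792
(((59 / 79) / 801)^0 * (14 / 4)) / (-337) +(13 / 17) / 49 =2931 / 561442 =0.01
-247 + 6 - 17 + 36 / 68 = -4377 / 17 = -257.47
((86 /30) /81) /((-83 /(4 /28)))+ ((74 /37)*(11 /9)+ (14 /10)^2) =15545602 /3529575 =4.40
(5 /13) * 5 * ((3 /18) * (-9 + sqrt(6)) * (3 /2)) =-3.15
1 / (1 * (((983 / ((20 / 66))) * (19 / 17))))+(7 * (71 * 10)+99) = 3124232699 / 616341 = 5069.00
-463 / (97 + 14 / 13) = -6019 / 1275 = -4.72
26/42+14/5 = 359/105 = 3.42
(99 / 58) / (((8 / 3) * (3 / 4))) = 99 / 116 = 0.85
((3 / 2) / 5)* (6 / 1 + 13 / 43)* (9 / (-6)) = -2439 / 860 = -2.84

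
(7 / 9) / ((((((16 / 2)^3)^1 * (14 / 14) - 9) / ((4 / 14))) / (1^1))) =2 / 4527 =0.00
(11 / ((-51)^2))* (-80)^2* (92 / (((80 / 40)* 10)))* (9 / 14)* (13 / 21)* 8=16839680 / 42483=396.39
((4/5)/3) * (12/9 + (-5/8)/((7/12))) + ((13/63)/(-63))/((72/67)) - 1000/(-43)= 1432943791/61440120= 23.32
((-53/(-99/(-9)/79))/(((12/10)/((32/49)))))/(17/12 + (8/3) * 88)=-1339840/1526987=-0.88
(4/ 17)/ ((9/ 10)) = 40/ 153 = 0.26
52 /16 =13 /4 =3.25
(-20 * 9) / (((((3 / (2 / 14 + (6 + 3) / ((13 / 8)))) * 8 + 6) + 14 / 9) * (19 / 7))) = -1465695 / 260357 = -5.63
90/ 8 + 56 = 269/ 4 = 67.25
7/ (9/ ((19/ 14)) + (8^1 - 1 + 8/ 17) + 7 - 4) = 2261/ 5524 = 0.41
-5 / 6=-0.83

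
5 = 5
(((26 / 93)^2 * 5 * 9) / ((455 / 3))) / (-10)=-78 / 33635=-0.00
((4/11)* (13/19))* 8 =416/209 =1.99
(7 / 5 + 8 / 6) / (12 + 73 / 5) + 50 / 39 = 7183 / 5187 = 1.38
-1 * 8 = -8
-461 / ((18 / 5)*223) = -2305 / 4014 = -0.57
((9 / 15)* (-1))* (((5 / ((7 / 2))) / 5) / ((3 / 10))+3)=-83 / 35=-2.37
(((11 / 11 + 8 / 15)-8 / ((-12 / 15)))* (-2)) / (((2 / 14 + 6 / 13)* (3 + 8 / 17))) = -535262 / 48675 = -11.00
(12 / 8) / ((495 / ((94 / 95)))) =47 / 15675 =0.00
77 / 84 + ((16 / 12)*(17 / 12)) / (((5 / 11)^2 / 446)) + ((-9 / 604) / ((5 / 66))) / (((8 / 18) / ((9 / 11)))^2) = 48765805129 / 11959200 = 4077.68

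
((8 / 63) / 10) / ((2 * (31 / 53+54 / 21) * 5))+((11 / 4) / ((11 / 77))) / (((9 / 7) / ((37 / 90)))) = 116773897 / 18970200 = 6.16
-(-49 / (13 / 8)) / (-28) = -1.08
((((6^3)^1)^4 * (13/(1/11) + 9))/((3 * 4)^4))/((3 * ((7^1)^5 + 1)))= 664848/2101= 316.44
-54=-54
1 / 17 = 0.06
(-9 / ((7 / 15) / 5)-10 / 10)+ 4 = -654 / 7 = -93.43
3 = 3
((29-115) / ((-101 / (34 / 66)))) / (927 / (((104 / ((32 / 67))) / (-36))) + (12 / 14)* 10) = -4456907 / 1470112974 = -0.00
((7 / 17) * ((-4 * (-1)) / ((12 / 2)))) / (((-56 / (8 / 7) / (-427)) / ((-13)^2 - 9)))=19520 / 51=382.75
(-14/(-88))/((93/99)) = 21/124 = 0.17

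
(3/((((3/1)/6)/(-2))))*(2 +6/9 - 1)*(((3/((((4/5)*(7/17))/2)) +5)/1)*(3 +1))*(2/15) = -5200/21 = -247.62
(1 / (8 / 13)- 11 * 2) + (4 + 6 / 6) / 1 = -123 / 8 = -15.38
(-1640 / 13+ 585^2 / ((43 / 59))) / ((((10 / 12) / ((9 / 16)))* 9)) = 157449633 / 4472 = 35207.88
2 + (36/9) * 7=30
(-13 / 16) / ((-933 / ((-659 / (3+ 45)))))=-8567 / 716544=-0.01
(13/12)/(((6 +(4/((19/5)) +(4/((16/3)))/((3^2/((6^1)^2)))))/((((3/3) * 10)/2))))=1235/2292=0.54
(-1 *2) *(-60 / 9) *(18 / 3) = 80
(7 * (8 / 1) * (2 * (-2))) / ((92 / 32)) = -77.91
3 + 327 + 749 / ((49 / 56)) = 1186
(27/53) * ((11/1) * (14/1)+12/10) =20952/265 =79.06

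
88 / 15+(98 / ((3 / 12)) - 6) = 5878 / 15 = 391.87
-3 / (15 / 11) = -11 / 5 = -2.20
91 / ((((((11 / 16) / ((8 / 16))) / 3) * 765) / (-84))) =-20384 / 935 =-21.80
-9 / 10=-0.90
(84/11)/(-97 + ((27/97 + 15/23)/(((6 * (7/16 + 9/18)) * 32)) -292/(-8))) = -803160/6362587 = -0.13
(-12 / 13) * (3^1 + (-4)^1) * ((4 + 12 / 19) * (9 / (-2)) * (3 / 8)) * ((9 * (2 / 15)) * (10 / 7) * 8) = -171072 / 1729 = -98.94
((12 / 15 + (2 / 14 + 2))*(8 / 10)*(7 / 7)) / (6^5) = 103 / 340200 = 0.00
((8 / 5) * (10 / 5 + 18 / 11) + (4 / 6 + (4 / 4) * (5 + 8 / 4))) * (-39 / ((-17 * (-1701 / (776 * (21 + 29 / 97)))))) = -95614480 / 318087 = -300.59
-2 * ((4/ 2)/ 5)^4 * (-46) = 1472/ 625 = 2.36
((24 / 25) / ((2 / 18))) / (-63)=-24 / 175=-0.14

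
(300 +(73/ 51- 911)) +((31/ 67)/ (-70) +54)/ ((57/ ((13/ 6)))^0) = -132888041/ 239190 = -555.58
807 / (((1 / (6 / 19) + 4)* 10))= 2421 / 215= 11.26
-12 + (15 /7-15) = -174 /7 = -24.86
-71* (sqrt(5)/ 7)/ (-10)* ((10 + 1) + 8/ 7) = 1207* sqrt(5)/ 98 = 27.54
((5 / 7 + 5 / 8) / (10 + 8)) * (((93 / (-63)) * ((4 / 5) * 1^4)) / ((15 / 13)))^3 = -261803308 / 3281866875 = -0.08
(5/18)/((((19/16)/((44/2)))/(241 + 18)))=227920/171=1332.87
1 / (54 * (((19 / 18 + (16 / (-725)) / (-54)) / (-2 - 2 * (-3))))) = 2900 / 41341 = 0.07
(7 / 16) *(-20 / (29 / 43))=-1505 / 116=-12.97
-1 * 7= -7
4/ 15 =0.27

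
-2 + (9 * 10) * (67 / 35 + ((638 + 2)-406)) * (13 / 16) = 965957 / 56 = 17249.23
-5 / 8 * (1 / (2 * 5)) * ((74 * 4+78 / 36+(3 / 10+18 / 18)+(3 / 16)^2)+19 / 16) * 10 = -1154647 / 6144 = -187.93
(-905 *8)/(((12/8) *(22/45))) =-108600/11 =-9872.73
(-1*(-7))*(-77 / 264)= -49 / 24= -2.04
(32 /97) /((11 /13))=416 /1067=0.39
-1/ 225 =-0.00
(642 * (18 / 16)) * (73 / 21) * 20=351495 / 7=50213.57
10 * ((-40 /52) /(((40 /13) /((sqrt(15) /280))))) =-sqrt(15) /112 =-0.03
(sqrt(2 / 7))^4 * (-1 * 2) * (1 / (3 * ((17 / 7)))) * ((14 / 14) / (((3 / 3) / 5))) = -40 / 357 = -0.11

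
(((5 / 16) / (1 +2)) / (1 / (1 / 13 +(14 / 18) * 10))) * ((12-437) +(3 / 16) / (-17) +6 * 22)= -366216905 / 1527552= -239.74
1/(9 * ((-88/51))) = -17/264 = -0.06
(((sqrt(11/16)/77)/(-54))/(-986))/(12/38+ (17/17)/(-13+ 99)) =817 * sqrt(11)/4386773160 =0.00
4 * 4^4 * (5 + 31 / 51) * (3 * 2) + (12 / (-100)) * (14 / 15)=73215762 / 2125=34454.48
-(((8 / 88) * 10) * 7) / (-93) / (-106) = -35 / 54219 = -0.00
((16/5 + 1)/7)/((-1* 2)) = -0.30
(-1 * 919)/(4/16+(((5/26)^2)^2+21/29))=-12178867376/12927697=-942.08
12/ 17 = 0.71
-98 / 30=-49 / 15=-3.27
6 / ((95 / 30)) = 36 / 19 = 1.89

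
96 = 96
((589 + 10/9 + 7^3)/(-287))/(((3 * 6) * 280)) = -4199/6509160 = -0.00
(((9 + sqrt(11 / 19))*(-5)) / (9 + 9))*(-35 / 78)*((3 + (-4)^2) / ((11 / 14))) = 1225*sqrt(209) / 7722 + 23275 / 858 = 29.42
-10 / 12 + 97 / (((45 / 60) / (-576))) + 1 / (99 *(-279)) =-4115354069 / 55242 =-74496.83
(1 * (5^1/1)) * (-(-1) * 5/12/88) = 25/1056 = 0.02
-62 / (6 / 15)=-155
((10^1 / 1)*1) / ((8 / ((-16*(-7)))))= 140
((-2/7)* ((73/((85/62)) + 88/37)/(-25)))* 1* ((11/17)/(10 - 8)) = 1924362/9356375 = 0.21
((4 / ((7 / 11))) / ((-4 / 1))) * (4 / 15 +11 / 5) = -407 / 105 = -3.88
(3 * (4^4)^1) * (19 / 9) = 1621.33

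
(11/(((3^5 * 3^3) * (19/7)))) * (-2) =-154/124659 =-0.00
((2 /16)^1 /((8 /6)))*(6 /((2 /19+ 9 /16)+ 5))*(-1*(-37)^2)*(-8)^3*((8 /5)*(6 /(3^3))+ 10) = 6206016512 /8615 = 720373.36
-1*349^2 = -121801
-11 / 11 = -1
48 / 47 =1.02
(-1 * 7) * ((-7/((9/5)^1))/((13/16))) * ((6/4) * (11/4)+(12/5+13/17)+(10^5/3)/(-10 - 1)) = -6647969062/65637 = -101283.87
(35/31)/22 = 35/682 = 0.05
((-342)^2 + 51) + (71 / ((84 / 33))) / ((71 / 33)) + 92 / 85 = 278529131 / 2380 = 117029.05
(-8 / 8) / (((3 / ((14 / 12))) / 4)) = -14 / 9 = -1.56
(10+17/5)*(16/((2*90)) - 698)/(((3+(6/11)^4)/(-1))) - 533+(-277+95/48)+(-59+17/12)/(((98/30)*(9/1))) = 17692267564763/7976631600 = 2218.01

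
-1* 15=-15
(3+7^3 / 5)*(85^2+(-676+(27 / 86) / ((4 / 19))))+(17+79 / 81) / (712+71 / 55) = 1281739495915061 / 2732831460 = 469015.20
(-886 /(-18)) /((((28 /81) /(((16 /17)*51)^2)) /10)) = 22965120 /7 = 3280731.43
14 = 14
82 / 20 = 4.10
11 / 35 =0.31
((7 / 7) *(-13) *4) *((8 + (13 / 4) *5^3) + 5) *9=-196209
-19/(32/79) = -1501/32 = -46.91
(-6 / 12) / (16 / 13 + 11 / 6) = -39 / 239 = -0.16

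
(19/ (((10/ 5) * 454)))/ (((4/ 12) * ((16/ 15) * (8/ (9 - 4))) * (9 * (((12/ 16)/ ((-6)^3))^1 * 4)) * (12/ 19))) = -27075/ 58112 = -0.47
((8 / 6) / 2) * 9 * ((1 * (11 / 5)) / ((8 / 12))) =99 / 5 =19.80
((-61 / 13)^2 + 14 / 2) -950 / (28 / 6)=-206497 / 1183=-174.55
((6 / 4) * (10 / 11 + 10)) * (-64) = -11520 / 11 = -1047.27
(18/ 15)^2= 36/ 25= 1.44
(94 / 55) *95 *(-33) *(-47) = 251826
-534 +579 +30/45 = 137/3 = 45.67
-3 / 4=-0.75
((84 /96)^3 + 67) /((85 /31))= 24.68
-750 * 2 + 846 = -654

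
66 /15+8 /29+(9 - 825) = -117642 /145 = -811.32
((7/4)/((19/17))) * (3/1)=357/76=4.70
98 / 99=0.99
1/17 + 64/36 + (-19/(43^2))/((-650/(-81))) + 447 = 82533207733/183883050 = 448.84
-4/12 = -1/3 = -0.33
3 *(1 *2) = 6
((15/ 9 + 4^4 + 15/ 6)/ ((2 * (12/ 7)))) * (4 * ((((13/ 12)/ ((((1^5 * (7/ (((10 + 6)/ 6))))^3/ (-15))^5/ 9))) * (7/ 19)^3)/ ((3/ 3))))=-19921776305766400000/ 343221910888441977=-58.04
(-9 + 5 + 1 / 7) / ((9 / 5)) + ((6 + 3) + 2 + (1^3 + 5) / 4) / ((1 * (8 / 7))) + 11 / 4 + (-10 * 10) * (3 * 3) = -99507 / 112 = -888.46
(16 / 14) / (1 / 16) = 128 / 7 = 18.29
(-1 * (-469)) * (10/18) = 260.56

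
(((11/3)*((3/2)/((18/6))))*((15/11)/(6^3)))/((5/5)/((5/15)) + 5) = 5/3456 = 0.00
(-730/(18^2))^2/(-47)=-133225/1233468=-0.11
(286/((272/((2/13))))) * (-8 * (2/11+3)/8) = -35/68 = -0.51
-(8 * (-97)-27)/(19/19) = 803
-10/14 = -5/7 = -0.71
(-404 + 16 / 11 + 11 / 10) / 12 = -44159 / 1320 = -33.45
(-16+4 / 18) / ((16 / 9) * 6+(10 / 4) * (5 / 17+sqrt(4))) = -4828 / 5019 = -0.96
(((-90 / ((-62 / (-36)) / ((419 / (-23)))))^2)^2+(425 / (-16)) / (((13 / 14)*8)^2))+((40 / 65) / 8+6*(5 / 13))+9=9184231454353366068149546759 / 11181106633525504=821406302200.47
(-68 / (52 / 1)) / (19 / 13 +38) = -17 / 513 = -0.03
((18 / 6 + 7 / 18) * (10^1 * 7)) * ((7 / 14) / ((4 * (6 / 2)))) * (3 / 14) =305 / 144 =2.12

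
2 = 2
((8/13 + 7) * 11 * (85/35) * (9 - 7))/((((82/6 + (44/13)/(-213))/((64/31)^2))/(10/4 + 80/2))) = 1372888535040/254273873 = 5399.25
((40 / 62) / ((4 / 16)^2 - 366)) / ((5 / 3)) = -192 / 181505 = -0.00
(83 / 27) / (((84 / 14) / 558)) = 285.89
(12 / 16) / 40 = 3 / 160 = 0.02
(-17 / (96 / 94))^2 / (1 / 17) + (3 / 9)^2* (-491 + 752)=10919633 / 2304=4739.42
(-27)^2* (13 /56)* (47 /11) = 445419 /616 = 723.08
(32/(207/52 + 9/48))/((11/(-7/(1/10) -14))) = -186368/3179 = -58.62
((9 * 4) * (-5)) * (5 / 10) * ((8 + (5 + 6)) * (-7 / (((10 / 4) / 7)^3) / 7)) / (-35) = -134064 / 125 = -1072.51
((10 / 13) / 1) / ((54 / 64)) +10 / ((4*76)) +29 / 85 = 1.29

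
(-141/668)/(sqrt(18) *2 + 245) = -34545/40048604 + 423 *sqrt(2)/20024302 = -0.00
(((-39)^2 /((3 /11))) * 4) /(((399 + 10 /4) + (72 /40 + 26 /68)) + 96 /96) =24310 /441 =55.12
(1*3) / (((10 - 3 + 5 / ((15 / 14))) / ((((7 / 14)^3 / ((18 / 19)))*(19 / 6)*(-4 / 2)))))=-361 / 1680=-0.21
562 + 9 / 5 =563.80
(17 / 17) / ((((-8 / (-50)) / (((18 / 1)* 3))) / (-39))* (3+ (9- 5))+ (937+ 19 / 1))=26325 / 25166686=0.00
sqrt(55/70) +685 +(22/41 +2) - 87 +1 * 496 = sqrt(154)/14 +44958/41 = 1097.42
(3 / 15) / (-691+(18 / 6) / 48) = -16 / 55275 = -0.00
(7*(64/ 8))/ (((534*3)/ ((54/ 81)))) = 56/ 2403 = 0.02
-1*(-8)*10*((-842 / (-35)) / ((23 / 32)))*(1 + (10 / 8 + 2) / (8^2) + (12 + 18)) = 13386116 / 161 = 83143.58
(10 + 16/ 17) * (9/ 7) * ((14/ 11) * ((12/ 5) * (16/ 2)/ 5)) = 321408/ 4675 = 68.75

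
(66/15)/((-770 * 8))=-1/1400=-0.00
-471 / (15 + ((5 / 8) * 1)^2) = -30144 / 985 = -30.60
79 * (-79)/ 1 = -6241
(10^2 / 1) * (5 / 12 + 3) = 1025 / 3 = 341.67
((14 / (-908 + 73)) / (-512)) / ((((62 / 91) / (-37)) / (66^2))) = -25666641 / 3313280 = -7.75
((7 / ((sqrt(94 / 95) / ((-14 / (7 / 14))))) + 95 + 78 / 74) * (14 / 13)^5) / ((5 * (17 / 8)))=15291411968 / 1167716485 - 421654016 * sqrt(8930) / 1483315535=-13.77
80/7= 11.43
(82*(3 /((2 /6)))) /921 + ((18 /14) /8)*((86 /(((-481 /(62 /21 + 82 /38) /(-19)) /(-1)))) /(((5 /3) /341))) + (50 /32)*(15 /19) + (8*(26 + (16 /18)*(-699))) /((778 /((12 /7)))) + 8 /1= -2444182056147639 /4278314644240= -571.30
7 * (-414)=-2898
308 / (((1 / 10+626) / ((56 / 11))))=15680 / 6261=2.50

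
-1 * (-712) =712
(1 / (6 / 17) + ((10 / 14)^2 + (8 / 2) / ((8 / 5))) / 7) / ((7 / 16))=53728 / 7203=7.46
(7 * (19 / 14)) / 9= 19 / 18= 1.06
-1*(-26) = 26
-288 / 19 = -15.16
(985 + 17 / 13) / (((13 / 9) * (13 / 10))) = 1153980 / 2197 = 525.25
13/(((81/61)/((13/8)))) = 10309/648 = 15.91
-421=-421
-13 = -13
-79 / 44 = -1.80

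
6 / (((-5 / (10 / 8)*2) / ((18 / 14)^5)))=-177147 / 67228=-2.64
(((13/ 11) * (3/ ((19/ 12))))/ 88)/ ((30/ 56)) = 546/ 11495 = 0.05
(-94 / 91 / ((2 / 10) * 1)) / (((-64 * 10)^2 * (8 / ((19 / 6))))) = -893 / 178913280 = -0.00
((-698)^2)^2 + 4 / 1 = 237367737620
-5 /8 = -0.62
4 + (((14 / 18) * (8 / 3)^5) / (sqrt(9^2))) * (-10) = -2215028 / 19683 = -112.54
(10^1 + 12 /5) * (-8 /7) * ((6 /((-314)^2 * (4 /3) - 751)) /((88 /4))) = -4464 /150970435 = -0.00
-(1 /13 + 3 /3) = -14 /13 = -1.08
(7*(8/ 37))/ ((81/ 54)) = 112/ 111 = 1.01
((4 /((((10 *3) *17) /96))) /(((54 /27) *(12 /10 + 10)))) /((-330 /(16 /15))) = -32 /294525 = -0.00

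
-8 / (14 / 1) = -4 / 7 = -0.57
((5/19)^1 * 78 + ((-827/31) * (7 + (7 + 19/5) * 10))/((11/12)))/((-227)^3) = 0.00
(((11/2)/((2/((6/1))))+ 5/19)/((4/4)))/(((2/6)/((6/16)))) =5733/304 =18.86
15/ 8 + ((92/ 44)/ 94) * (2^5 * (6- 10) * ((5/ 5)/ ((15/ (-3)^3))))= 144759/ 20680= 7.00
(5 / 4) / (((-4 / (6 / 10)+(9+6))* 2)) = 3 / 40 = 0.08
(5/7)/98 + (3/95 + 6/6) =67703/65170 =1.04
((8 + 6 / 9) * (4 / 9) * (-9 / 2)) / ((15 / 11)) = -572 / 45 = -12.71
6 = 6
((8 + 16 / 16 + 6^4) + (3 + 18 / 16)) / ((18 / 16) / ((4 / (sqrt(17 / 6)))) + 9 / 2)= 446848 / 1519 - 13964*sqrt(102) / 4557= 263.22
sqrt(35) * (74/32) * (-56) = -259 * sqrt(35)/2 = -766.13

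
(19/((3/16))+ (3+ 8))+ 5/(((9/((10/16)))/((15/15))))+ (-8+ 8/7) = 53335/504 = 105.82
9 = 9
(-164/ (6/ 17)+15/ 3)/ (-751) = 1379/ 2253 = 0.61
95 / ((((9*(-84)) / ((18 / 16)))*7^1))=-95 / 4704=-0.02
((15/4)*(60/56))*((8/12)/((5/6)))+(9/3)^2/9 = 59/14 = 4.21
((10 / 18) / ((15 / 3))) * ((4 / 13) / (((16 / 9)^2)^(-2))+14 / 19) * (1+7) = 49398704 / 14585103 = 3.39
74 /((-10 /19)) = -703 /5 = -140.60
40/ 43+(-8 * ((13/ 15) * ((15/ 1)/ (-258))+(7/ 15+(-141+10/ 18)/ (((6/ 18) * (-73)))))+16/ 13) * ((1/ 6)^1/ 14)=4570367/ 12854205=0.36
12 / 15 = 4 / 5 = 0.80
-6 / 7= -0.86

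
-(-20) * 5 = 100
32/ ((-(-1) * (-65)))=-32/ 65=-0.49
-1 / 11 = -0.09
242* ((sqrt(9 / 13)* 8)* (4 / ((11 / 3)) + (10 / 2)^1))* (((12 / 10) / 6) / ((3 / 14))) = 165088* sqrt(13) / 65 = 9157.43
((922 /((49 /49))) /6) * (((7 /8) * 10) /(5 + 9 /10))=80675 /354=227.90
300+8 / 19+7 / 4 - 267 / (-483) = 302.72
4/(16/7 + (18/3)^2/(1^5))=0.10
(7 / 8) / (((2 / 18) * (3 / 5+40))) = 45 / 232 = 0.19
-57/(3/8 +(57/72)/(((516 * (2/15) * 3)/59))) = -1411776/14893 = -94.79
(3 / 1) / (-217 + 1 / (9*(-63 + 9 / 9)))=-1674 / 121087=-0.01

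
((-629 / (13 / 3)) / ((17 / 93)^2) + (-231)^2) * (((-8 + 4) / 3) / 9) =-4814552 / 663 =-7261.77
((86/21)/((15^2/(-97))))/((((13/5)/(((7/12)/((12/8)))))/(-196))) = 817516/15795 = 51.76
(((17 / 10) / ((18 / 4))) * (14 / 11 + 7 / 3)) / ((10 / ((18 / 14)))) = 289 / 1650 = 0.18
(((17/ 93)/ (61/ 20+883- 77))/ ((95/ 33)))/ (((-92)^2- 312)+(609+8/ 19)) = 68/ 7591061667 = 0.00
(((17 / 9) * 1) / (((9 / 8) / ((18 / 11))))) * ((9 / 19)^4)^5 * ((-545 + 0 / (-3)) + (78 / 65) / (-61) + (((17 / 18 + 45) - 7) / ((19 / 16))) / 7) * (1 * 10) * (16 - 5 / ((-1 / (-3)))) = -16107229943227289200200794208 / 3354642001271773947049633900043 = -0.00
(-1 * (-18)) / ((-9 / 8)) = -16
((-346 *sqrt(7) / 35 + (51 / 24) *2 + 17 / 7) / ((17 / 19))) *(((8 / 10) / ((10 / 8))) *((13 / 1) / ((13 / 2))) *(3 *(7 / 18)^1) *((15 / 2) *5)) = 418 - 52592 *sqrt(7) / 85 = -1219.00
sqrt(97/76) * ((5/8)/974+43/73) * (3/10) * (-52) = -13081419 * sqrt(1843)/54037520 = -10.39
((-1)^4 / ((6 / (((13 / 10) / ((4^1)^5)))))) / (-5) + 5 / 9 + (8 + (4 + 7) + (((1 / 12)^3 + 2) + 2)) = 65127883 / 2764800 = 23.56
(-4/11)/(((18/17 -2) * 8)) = 17/352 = 0.05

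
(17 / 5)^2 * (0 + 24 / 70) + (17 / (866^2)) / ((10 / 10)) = 2600862283 / 656211500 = 3.96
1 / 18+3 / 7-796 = -100235 / 126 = -795.52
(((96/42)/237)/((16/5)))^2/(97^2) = 25/25896211929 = 0.00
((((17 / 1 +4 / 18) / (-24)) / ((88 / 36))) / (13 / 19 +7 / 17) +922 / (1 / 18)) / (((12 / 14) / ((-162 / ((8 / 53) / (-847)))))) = 265839487377387 / 15104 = 17600601653.69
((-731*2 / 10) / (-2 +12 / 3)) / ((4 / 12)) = -2193 / 10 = -219.30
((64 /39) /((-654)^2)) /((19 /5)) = 80 /79234389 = 0.00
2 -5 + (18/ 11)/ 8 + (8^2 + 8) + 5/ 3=70.87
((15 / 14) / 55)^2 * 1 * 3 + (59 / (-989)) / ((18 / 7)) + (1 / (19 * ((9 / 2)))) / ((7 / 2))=-75080585 / 4010826204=-0.02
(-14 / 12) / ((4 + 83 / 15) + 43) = -35 / 1576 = -0.02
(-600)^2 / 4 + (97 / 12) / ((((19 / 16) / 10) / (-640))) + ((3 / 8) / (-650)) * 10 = 1376335829 / 29640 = 46435.08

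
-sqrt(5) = -2.24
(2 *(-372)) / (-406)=372 / 203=1.83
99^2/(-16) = -9801/16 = -612.56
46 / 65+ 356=23186 / 65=356.71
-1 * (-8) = 8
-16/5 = -3.20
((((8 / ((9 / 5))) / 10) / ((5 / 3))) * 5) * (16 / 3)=64 / 9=7.11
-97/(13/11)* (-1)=1067/13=82.08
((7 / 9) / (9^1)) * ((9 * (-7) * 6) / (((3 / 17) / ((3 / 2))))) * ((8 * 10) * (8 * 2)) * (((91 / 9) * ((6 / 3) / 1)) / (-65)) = 2985472 / 27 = 110573.04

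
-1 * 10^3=-1000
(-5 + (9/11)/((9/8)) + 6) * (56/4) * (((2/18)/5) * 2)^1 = 532/495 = 1.07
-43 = -43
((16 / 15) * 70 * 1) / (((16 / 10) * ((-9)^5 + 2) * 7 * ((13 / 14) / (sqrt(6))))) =-280 * sqrt(6) / 2302833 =-0.00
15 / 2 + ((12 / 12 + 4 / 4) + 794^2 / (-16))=-157571 / 4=-39392.75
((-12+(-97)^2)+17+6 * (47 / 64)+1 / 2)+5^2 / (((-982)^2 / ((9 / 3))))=72663019405 / 7714592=9418.91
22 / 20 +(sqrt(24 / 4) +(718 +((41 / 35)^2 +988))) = sqrt(6) +4185757 / 2450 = 1710.92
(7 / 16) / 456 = 7 / 7296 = 0.00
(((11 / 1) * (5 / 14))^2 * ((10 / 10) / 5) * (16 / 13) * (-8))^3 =-28073.58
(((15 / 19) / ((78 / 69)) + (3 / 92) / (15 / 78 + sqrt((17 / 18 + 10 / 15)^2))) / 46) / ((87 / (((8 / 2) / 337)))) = 1145089 / 538881128578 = 0.00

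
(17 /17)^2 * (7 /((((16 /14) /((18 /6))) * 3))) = 6.12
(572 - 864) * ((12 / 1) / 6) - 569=-1153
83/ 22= 3.77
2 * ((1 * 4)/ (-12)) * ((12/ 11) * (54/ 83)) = -432/ 913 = -0.47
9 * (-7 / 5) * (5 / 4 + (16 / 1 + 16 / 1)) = -8379 / 20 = -418.95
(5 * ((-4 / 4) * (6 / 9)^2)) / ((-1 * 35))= 4 / 63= 0.06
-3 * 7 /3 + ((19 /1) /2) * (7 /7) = 5 /2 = 2.50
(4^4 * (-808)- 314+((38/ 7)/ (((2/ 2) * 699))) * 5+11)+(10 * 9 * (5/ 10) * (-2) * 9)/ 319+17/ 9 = -970008342998/ 4682601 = -207151.61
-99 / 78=-1.27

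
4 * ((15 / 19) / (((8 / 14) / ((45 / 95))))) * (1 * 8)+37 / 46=361117 / 16606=21.75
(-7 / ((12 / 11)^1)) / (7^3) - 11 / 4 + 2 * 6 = 1357 / 147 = 9.23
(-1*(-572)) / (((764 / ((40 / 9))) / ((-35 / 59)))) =-200200 / 101421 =-1.97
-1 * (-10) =10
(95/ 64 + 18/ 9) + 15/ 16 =4.42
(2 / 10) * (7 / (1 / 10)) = 14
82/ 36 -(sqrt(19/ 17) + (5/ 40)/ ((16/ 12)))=629/ 288 -sqrt(323)/ 17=1.13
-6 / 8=-3 / 4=-0.75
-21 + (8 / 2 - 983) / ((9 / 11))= -10958 / 9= -1217.56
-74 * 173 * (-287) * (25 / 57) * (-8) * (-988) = 12737136533.33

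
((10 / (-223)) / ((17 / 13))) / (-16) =65 / 30328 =0.00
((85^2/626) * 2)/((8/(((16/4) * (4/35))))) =2890/2191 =1.32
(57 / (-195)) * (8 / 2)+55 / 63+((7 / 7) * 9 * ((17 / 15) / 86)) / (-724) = -75568001 / 254971080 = -0.30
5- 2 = 3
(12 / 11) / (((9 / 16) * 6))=32 / 99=0.32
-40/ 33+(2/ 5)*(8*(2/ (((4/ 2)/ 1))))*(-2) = -1256/ 165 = -7.61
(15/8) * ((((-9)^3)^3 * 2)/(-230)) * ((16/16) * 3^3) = 31381059609/184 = 170549237.01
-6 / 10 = -3 / 5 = -0.60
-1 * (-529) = 529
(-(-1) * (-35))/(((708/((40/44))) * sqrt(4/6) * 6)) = -175 * sqrt(6)/46728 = -0.01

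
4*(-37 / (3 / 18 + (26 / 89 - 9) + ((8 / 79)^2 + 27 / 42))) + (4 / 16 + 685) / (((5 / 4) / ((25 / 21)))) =671.38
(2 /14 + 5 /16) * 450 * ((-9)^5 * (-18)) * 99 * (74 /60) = 1489201312995 /56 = 26592880589.20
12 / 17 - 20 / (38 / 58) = -9632 / 323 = -29.82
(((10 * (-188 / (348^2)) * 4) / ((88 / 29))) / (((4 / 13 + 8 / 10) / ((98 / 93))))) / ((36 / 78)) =-9730175 / 230690592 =-0.04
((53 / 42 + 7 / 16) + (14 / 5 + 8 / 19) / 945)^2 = 73858389361 / 25472160000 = 2.90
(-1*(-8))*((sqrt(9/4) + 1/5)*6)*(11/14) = 2244/35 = 64.11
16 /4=4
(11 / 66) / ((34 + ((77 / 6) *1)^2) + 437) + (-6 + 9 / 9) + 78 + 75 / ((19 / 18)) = 144.05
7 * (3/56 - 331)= -18533/8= -2316.62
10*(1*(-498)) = -4980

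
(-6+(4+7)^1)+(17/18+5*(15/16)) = 1531/144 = 10.63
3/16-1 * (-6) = 99/16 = 6.19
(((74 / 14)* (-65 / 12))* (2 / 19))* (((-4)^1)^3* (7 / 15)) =90.01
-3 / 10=-0.30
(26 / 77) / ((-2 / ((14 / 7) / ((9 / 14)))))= -52 / 99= -0.53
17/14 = 1.21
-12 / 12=-1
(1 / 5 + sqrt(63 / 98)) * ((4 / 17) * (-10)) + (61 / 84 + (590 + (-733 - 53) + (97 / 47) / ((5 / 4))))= -65133841 / 335580 - 60 * sqrt(14) / 119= -195.98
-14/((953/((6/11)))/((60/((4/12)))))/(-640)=189/83864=0.00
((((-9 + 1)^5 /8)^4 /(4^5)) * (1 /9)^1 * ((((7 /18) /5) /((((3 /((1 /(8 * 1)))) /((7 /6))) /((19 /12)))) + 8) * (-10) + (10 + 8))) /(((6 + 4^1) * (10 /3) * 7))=-207265458028544 /25515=-8123278778.31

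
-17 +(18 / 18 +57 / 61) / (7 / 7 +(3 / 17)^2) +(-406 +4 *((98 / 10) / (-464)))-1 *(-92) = -1735462001 / 5271620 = -329.21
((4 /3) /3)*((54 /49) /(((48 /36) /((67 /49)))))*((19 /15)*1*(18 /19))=7236 /12005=0.60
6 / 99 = 2 / 33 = 0.06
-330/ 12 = -55/ 2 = -27.50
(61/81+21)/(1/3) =1762/27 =65.26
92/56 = 23/14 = 1.64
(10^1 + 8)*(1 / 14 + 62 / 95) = 13.03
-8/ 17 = -0.47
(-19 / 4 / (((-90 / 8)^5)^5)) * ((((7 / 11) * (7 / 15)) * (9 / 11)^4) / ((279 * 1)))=262053203317620736 / 21978684495067995575077485416829586029052734375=0.00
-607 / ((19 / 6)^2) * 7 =-152964 / 361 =-423.72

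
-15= -15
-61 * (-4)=244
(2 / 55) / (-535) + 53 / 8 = 1559509 / 235400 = 6.62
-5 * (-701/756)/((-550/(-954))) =37153/4620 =8.04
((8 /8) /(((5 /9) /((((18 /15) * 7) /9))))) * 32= 1344 /25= 53.76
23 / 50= 0.46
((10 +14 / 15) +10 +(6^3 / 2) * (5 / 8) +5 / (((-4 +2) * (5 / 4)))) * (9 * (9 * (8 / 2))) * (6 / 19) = 840132 / 95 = 8843.49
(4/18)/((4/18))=1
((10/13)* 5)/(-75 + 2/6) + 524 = 762869/1456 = 523.95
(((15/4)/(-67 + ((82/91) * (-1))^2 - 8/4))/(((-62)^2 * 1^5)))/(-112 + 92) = 24843/34729156160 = 0.00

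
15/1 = 15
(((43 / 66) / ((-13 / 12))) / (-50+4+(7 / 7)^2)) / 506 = 43 / 1628055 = 0.00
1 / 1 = 1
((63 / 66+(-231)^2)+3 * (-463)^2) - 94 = 15320249 / 22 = 696374.95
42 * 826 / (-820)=-8673 / 205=-42.31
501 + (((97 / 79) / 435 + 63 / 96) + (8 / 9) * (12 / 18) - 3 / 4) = 4963422161 / 9897120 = 501.50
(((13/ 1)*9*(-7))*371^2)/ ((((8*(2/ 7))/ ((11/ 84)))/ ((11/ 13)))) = -349745781/ 64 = -5464777.83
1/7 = 0.14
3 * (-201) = -603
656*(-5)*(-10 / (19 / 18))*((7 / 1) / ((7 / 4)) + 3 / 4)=147600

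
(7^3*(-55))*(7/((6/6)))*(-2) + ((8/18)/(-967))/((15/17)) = 34478239882/130545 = 264110.00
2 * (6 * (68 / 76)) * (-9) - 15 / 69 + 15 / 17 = -712936 / 7429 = -95.97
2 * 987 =1974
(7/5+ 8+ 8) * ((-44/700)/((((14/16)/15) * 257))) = -22968/314825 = -0.07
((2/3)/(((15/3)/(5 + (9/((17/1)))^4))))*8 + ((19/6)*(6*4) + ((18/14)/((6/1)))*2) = 717762617/8769705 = 81.85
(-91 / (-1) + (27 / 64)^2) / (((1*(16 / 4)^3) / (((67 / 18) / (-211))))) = -0.03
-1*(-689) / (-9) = -76.56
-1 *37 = -37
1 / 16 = 0.06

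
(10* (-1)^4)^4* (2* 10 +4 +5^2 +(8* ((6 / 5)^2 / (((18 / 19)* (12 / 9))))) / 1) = 581200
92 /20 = 23 /5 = 4.60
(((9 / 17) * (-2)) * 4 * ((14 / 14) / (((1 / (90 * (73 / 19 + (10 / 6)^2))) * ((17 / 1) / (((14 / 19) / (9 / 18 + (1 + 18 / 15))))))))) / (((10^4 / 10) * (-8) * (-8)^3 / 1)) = -1981 / 200311680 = -0.00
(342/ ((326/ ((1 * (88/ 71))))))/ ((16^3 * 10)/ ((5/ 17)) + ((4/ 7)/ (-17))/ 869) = 0.00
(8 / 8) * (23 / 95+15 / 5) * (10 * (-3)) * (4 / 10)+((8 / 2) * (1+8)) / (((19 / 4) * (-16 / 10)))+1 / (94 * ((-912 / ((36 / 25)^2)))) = -48715527 / 1116250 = -43.64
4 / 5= 0.80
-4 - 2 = -6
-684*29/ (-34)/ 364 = 4959/ 3094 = 1.60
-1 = -1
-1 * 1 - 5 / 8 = -13 / 8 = -1.62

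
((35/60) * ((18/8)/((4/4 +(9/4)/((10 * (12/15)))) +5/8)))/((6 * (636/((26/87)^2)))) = 1183/73411731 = 0.00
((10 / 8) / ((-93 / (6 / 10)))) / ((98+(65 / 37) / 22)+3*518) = -407 / 83377166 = -0.00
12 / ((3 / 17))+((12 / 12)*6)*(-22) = -64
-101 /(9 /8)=-808 /9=-89.78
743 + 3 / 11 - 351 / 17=135131 / 187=722.63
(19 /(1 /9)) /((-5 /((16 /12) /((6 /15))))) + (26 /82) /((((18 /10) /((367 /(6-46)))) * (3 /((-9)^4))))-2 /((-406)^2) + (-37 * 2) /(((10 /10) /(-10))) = -39314416389 /13516552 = -2908.61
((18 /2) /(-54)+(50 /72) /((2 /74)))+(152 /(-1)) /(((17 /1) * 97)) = 1509959 /59364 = 25.44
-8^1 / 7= -8 / 7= -1.14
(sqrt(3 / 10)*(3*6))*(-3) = -27*sqrt(30) / 5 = -29.58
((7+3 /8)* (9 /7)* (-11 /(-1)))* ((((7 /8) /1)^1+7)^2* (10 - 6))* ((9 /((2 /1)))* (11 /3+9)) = 188775279 /128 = 1474806.87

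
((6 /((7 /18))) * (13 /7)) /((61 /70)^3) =9828000 /226981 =43.30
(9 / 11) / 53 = 9 / 583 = 0.02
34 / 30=17 / 15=1.13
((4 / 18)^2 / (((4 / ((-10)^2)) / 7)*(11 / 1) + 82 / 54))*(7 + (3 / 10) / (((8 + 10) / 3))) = 1645 / 7472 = 0.22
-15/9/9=-0.19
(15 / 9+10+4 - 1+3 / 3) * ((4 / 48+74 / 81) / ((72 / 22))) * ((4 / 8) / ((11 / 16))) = 15181 / 4374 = 3.47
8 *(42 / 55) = 336 / 55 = 6.11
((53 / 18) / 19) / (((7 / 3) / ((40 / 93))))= 1060 / 37107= 0.03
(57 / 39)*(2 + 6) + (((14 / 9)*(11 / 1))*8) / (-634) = 425648 / 37089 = 11.48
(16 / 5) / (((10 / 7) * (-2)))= -28 / 25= -1.12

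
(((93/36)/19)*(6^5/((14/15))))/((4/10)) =376650/133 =2831.95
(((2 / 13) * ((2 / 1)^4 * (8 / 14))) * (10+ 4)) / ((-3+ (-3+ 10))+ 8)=64 / 39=1.64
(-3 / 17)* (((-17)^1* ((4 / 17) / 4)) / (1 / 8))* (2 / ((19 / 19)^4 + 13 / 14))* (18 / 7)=64 / 17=3.76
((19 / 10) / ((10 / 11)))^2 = 43681 / 10000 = 4.37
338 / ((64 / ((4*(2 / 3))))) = 169 / 12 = 14.08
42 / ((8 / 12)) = 63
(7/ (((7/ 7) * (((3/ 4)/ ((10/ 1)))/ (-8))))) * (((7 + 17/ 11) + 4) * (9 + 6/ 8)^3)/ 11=-95503590/ 121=-789285.87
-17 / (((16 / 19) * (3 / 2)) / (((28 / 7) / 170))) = -19 / 60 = -0.32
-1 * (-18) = 18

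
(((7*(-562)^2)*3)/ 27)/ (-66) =-1105454/ 297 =-3722.07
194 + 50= 244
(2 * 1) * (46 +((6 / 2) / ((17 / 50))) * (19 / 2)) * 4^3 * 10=2824960 / 17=166174.12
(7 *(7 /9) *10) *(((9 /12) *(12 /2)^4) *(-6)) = -317520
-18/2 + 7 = -2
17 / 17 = 1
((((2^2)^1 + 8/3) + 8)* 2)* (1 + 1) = 176/3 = 58.67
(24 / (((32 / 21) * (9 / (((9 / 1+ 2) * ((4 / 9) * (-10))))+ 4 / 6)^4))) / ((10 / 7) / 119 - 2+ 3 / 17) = -38708461440000 / 241452437681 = -160.32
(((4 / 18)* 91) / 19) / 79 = 0.01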